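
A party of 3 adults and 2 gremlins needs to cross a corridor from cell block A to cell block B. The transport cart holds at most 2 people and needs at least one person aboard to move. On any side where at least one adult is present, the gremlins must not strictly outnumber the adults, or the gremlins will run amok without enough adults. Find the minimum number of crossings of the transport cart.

Counting alone: each trip to cell block B takes at most 2 across and each return brings at least 1 back, so after t trips out (and t−1 returns) at most 2t − (t−1) of the 5 are across; that first reaches 5 at t = 4, so at least 7 crossings are needed.
The plan below uses exactly 7 crossings, so it is optimal:
1. 2 gremlins → cell block B.  (cell block A: 3A 0G; cell block B: 0A 2G)
2. 1 gremlin ← cell block A.  (cell block A: 3A 1G; cell block B: 0A 1G)
3. 2 adults → cell block B.  (cell block A: 1A 1G; cell block B: 2A 1G)
4. 1 adult ← cell block A.  (cell block A: 2A 1G; cell block B: 1A 1G)
5. 1 adult and 1 gremlin → cell block B.  (cell block A: 1A 0G; cell block B: 2A 2G)
6. 1 gremlin ← cell block A.  (cell block A: 1A 1G; cell block B: 2A 1G)
7. 1 adult and 1 gremlin → cell block B.  (cell block A: 0A 0G; cell block B: 3A 2G)

7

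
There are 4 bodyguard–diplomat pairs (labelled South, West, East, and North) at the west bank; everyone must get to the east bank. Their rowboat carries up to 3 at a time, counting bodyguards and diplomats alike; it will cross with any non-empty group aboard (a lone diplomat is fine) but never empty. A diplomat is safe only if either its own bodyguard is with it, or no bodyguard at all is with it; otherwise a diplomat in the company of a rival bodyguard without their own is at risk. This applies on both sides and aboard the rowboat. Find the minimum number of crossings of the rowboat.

Counting alone: each trip to the east bank takes at most 3 across and each return brings at least 1 back, so after t trips out (and t−1 returns) at most 3t − (t−1) of the 8 are across; that first reaches 8 at t = 4, so at least 7 crossings are needed.
The safety rule pushes this higher. Following every safe sequence of crossings, the most of the 8 that can be at the east bank as the rowboat arrives there on crossing 7 is 7 — never all 8.
So no plan with fewer than 9 crossings exists, and this one achieves 9:
1. bodyguard South and diplomat South cross → the east bank.
2. bodyguard South crosses ← the west bank.
3. bodyguard South, bodyguard West, and diplomat West cross → the east bank.
4. bodyguard South and diplomat South cross ← the west bank.
5. bodyguard East, bodyguard North, and bodyguard South cross → the east bank.
6. diplomat West crosses ← the west bank.
7. diplomat South and diplomat West cross → the east bank.
8. diplomat South crosses ← the west bank.
9. diplomat East, diplomat North, and diplomat South cross → the east bank.

9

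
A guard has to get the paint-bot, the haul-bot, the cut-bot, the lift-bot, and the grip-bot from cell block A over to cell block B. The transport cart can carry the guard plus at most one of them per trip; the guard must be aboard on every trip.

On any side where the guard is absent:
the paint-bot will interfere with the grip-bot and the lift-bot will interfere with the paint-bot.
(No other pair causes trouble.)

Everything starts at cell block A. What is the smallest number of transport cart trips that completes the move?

Counting alone: the guard can take at most 1 across per trip to cell block B, so moving all 5 needs at least 5 loaded trips out, with a return between consecutive ones — at least 9 crossings.
The safety rule pushes this higher. Following every safe sequence of crossings, the most of the 5 that can be at cell block B as the transport cart arrives there on crossing 9 is 4 — never all 5.
So no plan with fewer than 11 crossings exists, and this one achieves 11:
1. Guard goes to cell block B with the paint-bot.
2. Guard goes back to cell block A alone.
3. Guard goes to cell block B with the haul-bot.
4. Guard goes back to cell block A alone.
5. Guard goes to cell block B with the cut-bot.
6. Guard goes back to cell block A alone.
7. Guard goes to cell block B with the lift-bot.
8. Guard goes back to cell block A with the paint-bot.
9. Guard goes to cell block B with the grip-bot.
10. Guard goes back to cell block A alone.
11. Guard goes to cell block B with the paint-bot.

11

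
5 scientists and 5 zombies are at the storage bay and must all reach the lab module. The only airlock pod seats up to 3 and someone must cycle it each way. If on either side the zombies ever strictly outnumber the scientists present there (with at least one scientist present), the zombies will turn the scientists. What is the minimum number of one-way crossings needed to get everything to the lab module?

11

Counting alone: each trip to the lab module takes at most 3 across and each return brings at least 1 back, so after t trips out (and t−1 returns) at most 3t − (t−1) of the 10 are across; that first reaches 10 at t = 5, so at least 9 crossings are needed.
The safety rule pushes this higher. Following every safe sequence of crossings, the most of the 10 that can be at the lab module as the airlock pod arrives there on crossing 9 is 9 — never all 10.
So no plan with fewer than 11 crossings exists, and this one achieves 11:
1. 2 zombies → the lab module.  (the storage bay: 5S 3Z; the lab module: 0S 2Z)
2. 1 zombie ← the storage bay.  (the storage bay: 5S 4Z; the lab module: 0S 1Z)
3. 3 zombies → the lab module.  (the storage bay: 5S 1Z; the lab module: 0S 4Z)
4. 1 zombie ← the storage bay.  (the storage bay: 5S 2Z; the lab module: 0S 3Z)
5. 3 scientists → the lab module.  (the storage bay: 2S 2Z; the lab module: 3S 3Z)
6. 1 scientist and 1 zombie ← the storage bay.  (the storage bay: 3S 3Z; the lab module: 2S 2Z)
7. 3 scientists → the lab module.  (the storage bay: 0S 3Z; the lab module: 5S 2Z)
8. 1 zombie ← the storage bay.  (the storage bay: 0S 4Z; the lab module: 5S 1Z)
9. 2 zombies → the lab module.  (the storage bay: 0S 2Z; the lab module: 5S 3Z)
10. 1 zombie ← the storage bay.  (the storage bay: 0S 3Z; the lab module: 5S 2Z)
11. 3 zombies → the lab module.  (the storage bay: 0S 0Z; the lab module: 5S 5Z)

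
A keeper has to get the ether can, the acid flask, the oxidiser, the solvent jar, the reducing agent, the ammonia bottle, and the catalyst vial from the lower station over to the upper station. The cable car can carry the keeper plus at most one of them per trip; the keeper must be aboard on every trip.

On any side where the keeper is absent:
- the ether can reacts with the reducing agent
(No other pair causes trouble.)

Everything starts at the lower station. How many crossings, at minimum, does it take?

13

Counting alone: the keeper can take at most 1 across per trip to the upper station, so moving all 7 needs at least 7 loaded trips out, with a return between consecutive ones — at least 13 crossings.
The plan below uses exactly 13 crossings, so it is optimal:
1. Keeper goes to the upper station with the ether can.
2. Keeper goes back to the lower station alone.
3. Keeper goes to the upper station with the acid flask.
4. Keeper goes back to the lower station alone.
5. Keeper goes to the upper station with the oxidiser.
6. Keeper goes back to the lower station alone.
7. Keeper goes to the upper station with the solvent jar.
8. Keeper goes back to the lower station alone.
9. Keeper goes to the upper station with the ammonia bottle.
10. Keeper goes back to the lower station alone.
11. Keeper goes to the upper station with the catalyst vial.
12. Keeper goes back to the lower station alone.
13. Keeper goes to the upper station with the reducing agent.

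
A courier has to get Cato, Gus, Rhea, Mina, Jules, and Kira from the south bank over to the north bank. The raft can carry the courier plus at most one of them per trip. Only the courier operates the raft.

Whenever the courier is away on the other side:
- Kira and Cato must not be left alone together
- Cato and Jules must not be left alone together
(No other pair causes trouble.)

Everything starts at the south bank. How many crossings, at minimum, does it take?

13

Counting alone: the courier can take at most 1 across per trip to the north bank, so moving all 6 needs at least 6 loaded trips out, with a return between consecutive ones — at least 11 crossings.
The safety rule pushes this higher. Following every safe sequence of crossings, the most of the 6 that can be at the north bank as the raft arrives there on crossing 11 is 5 — never all 6.
So no plan with fewer than 13 crossings exists, and this one achieves 13:
1. Courier goes to the north bank with Cato.  [the south bank: Gus, Jules, Kira, Mina, Rhea | the north bank: Cato]
2. Courier goes back to the south bank alone.  [the south bank: Gus, Jules, Kira, Mina, Rhea | the north bank: Cato]
3. Courier goes to the north bank with Gus.  [the south bank: Jules, Kira, Mina, Rhea | the north bank: Cato, Gus]
4. Courier goes back to the south bank alone.  [the south bank: Jules, Kira, Mina, Rhea | the north bank: Cato, Gus]
5. Courier goes to the north bank with Rhea.  [the south bank: Jules, Kira, Mina | the north bank: Cato, Gus, Rhea]
6. Courier goes back to the south bank alone.  [the south bank: Jules, Kira, Mina | the north bank: Cato, Gus, Rhea]
7. Courier goes to the north bank with Mina.  [the south bank: Jules, Kira | the north bank: Cato, Gus, Mina, Rhea]
8. Courier goes back to the south bank alone.  [the south bank: Jules, Kira | the north bank: Cato, Gus, Mina, Rhea]
9. Courier goes to the north bank with Jules.  [the south bank: Kira | the north bank: Cato, Gus, Jules, Mina, Rhea]
10. Courier goes back to the south bank with Cato.  [the south bank: Cato, Kira | the north bank: Gus, Jules, Mina, Rhea]
11. Courier goes to the north bank with Kira.  [the south bank: Cato | the north bank: Gus, Jules, Kira, Mina, Rhea]
12. Courier goes back to the south bank alone.  [the south bank: Cato | the north bank: Gus, Jules, Kira, Mina, Rhea]
13. Courier goes to the north bank with Cato.  [the south bank: — | the north bank: Cato, Gus, Jules, Kira, Mina, Rhea]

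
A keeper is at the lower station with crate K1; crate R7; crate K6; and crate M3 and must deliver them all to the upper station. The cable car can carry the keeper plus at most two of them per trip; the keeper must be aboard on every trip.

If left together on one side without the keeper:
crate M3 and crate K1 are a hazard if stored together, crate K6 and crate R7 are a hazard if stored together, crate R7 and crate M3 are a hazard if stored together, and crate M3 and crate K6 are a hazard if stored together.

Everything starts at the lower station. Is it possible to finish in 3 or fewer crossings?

No

Counting alone: the keeper can take at most 2 across per trip to the upper station, so moving all 4 needs at least 2 loaded trips out, with a return between consecutive ones — at least 3 crossings.
The safety rule pushes this higher. Following every safe sequence of crossings, the most of the 4 that can be at the upper station as the cable car arrives there on crossing 3 is 3 — never all 4.
So the move cannot be finished within 3 crossings. (The shortest complete plan takes 5:)
1. Keeper goes to the upper station with crate M3 and crate R7.  [the lower station: crate K1, crate K6 | the upper station: crate M3, crate R7]
2. Keeper goes back to the lower station with crate R7.  [the lower station: crate K1, crate K6, crate R7 | the upper station: crate M3]
3. Keeper goes to the upper station with crate K1 and crate R7.  [the lower station: crate K6 | the upper station: crate K1, crate M3, crate R7]
4. Keeper goes back to the lower station with crate M3.  [the lower station: crate K6, crate M3 | the upper station: crate K1, crate R7]
5. Keeper goes to the upper station with crate K6 and crate M3.  [the lower station: — | the upper station: crate K1, crate K6, crate M3, crate R7]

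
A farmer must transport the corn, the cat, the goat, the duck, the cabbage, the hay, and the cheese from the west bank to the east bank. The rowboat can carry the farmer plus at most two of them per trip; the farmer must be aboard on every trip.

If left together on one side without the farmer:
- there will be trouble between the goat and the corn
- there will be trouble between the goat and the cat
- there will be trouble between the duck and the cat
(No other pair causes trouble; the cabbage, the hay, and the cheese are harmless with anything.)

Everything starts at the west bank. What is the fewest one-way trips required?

Counting alone: the farmer can take at most 2 across per trip to the east bank, so moving all 7 needs at least 4 loaded trips out, with a return between consecutive ones — at least 7 crossings.
The plan below uses exactly 7 crossings, so it is optimal:
1. Farmer goes to the east bank with the cat and the corn.  [the west bank: the cabbage, the cheese, the duck, the goat, the hay | the east bank: the cat, the corn]
2. Farmer goes back to the west bank alone.  [the west bank: the cabbage, the cheese, the duck, the goat, the hay | the east bank: the cat, the corn]
3. Farmer goes to the east bank with the cabbage.  [the west bank: the cheese, the duck, the goat, the hay | the east bank: the cabbage, the cat, the corn]
4. Farmer goes back to the west bank alone.  [the west bank: the cheese, the duck, the goat, the hay | the east bank: the cabbage, the cat, the corn]
5. Farmer goes to the east bank with the cheese and the hay.  [the west bank: the duck, the goat | the east bank: the cabbage, the cat, the cheese, the corn, the hay]
6. Farmer goes back to the west bank alone.  [the west bank: the duck, the goat | the east bank: the cabbage, the cat, the cheese, the corn, the hay]
7. Farmer goes to the east bank with the duck and the goat.  [the west bank: — | the east bank: the cabbage, the cat, the cheese, the corn, the duck, the goat, the hay]

7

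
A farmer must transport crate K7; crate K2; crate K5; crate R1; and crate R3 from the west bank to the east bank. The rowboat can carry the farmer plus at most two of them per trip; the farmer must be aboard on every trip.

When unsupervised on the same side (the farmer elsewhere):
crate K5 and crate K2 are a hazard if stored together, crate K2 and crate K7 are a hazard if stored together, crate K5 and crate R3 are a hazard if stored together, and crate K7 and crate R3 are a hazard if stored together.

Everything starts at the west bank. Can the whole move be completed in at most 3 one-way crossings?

No

Counting alone: the farmer can take at most 2 across per trip to the east bank, so moving all 5 needs at least 3 loaded trips out, with a return between consecutive ones — at least 5 crossings.
Since 3 < 5, 3 crossings cannot be enough. (The shortest complete plan in fact takes 5:)
1. Farmer goes to the east bank with crate K5 and crate K7.  [the west bank: crate K2, crate R1, crate R3 | the east bank: crate K5, crate K7]
2. Farmer goes back to the west bank alone.  [the west bank: crate K2, crate R1, crate R3 | the east bank: crate K5, crate K7]
3. Farmer goes to the east bank with crate R1.  [the west bank: crate K2, crate R3 | the east bank: crate K5, crate K7, crate R1]
4. Farmer goes back to the west bank alone.  [the west bank: crate K2, crate R3 | the east bank: crate K5, crate K7, crate R1]
5. Farmer goes to the east bank with crate K2 and crate R3.  [the west bank: — | the east bank: crate K2, crate K5, crate K7, crate R1, crate R3]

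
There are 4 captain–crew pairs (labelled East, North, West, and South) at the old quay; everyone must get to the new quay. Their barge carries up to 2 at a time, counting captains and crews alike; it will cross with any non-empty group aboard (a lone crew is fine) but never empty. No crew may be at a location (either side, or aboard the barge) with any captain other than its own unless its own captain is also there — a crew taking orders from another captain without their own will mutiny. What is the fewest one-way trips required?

impossible

Following every safe sequence of crossings from the start, the most of the 8 that can be at the new quay as the barge arrives there on crossings 1, 3, 5 is 2, 3, 4 respectively; the best ever achieved is 4 of 8.
From crossing 7 on, no configuration arises that was not already reachable earlier: only 44 distinct safe configurations (who is on which side, and where the barge is) can ever be reached, none of them has everyone across, and every continuation just revisits them. So no valid plan exists.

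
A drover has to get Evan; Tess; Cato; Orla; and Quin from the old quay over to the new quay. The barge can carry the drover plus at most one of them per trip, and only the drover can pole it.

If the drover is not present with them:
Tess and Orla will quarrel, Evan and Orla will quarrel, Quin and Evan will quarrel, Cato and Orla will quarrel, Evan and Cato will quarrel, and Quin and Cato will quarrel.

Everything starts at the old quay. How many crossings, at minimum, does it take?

Whatever the first load, the items left behind include a forbidden pair without the drover. No opening move is safe, so no plan exists.

impossible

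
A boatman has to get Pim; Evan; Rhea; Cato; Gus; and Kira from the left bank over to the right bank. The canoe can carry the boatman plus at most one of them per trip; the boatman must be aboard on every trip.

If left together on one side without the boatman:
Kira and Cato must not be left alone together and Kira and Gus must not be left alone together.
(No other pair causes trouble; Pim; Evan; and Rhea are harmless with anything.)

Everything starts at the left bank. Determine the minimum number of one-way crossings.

13

Counting alone: the boatman can take at most 1 across per trip to the right bank, so moving all 6 needs at least 6 loaded trips out, with a return between consecutive ones — at least 11 crossings.
The safety rule pushes this higher. Following every safe sequence of crossings, the most of the 6 that can be at the right bank as the canoe arrives there on crossing 11 is 5 — never all 6.
So no plan with fewer than 13 crossings exists, and this one achieves 13:
1. Boatman goes to the right bank with Kira.
2. Boatman goes back to the left bank alone.
3. Boatman goes to the right bank with Pim.
4. Boatman goes back to the left bank alone.
5. Boatman goes to the right bank with Evan.
6. Boatman goes back to the left bank alone.
7. Boatman goes to the right bank with Rhea.
8. Boatman goes back to the left bank alone.
9. Boatman goes to the right bank with Cato.
10. Boatman goes back to the left bank with Kira.
11. Boatman goes to the right bank with Gus.
12. Boatman goes back to the left bank alone.
13. Boatman goes to the right bank with Kira.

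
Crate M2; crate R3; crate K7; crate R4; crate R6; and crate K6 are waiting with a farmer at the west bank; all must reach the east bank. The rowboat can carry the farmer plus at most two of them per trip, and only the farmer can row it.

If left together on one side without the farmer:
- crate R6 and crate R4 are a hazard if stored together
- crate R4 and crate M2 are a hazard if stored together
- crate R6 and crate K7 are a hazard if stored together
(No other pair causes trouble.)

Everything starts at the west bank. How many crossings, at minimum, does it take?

5

Counting alone: the farmer can take at most 2 across per trip to the east bank, so moving all 6 needs at least 3 loaded trips out, with a return between consecutive ones — at least 5 crossings.
The plan below uses exactly 5 crossings, so it is optimal:
1. Farmer goes to the east bank with crate M2 and crate R6.
2. Farmer goes back to the west bank alone.
3. Farmer goes to the east bank with crate K6 and crate R3.
4. Farmer goes back to the west bank alone.
5. Farmer goes to the east bank with crate K7 and crate R4.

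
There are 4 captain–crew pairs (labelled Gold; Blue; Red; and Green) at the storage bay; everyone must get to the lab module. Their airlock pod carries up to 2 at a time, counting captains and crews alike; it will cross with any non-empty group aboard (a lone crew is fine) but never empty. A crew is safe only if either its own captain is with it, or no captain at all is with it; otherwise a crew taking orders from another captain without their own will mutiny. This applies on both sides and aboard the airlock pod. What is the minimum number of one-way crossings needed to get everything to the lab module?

Following every safe sequence of crossings from the start, the most of the 8 that can be at the lab module as the airlock pod arrives there on crossings 1, 3, 5 is 2, 3, 4 respectively; the best ever achieved is 4 of 8.
From crossing 7 on, no configuration arises that was not already reachable earlier: only 44 distinct safe configurations (who is on which side, and where the airlock pod is) can ever be reached, none of them has everyone across, and every continuation just revisits them. So no valid plan exists.

impossible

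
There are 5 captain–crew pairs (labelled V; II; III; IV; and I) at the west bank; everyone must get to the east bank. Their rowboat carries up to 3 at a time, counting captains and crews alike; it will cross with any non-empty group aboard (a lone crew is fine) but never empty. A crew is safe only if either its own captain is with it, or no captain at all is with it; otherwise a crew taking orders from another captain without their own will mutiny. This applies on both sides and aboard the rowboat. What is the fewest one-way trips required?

Counting alone: each trip to the east bank takes at most 3 across and each return brings at least 1 back, so after t trips out (and t−1 returns) at most 3t − (t−1) of the 10 are across; that first reaches 10 at t = 5, so at least 9 crossings are needed.
The safety rule pushes this higher. Following every safe sequence of crossings, the most of the 10 that can be at the east bank as the rowboat arrives there on crossing 9 is 9 — never all 10.
So no plan with fewer than 11 crossings exists, and this one achieves 11:
1. captain V and crew V cross → the east bank.
2. captain V crosses ← the west bank.
3. crew II, crew III, and crew IV cross → the east bank.
4. crew V crosses ← the west bank.
5. captain II, captain III, and captain IV cross → the east bank.
6. captain II and crew II cross ← the west bank.
7. captain I, captain II, and captain V cross → the east bank.
8. crew III crosses ← the west bank.
9. crew II and crew V cross → the east bank.
10. crew V crosses ← the west bank.
11. crew I, crew III, and crew V cross → the east bank.

11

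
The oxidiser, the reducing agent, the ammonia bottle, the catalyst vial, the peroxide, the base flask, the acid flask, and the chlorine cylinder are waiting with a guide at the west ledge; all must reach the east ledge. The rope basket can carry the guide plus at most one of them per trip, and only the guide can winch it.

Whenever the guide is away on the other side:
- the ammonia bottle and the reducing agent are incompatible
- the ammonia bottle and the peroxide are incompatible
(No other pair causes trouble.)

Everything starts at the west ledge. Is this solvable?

1. Guide goes to the east ledge with the ammonia bottle.  [the west ledge: the acid flask, the base flask, the catalyst vial, the chlorine cylinder, the oxidiser, the peroxide, the reducing agent | the east ledge: the ammonia bottle]
2. Guide goes back to the west ledge alone.  [the west ledge: the acid flask, the base flask, the catalyst vial, the chlorine cylinder, the oxidiser, the peroxide, the reducing agent | the east ledge: the ammonia bottle]
3. Guide goes to the east ledge with the oxidiser.  [the west ledge: the acid flask, the base flask, the catalyst vial, the chlorine cylinder, the peroxide, the reducing agent | the east ledge: the ammonia bottle, the oxidiser]
4. Guide goes back to the west ledge alone.  [the west ledge: the acid flask, the base flask, the catalyst vial, the chlorine cylinder, the peroxide, the reducing agent | the east ledge: the ammonia bottle, the oxidiser]
5. Guide goes to the east ledge with the reducing agent.  [the west ledge: the acid flask, the base flask, the catalyst vial, the chlorine cylinder, the peroxide | the east ledge: the ammonia bottle, the oxidiser, the reducing agent]
6. Guide goes back to the west ledge with the ammonia bottle.  [the west ledge: the acid flask, the ammonia bottle, the base flask, the catalyst vial, the chlorine cylinder, the peroxide | the east ledge: the oxidiser, the reducing agent]
7. Guide goes to the east ledge with the peroxide.  [the west ledge: the acid flask, the ammonia bottle, the base flask, the catalyst vial, the chlorine cylinder | the east ledge: the oxidiser, the peroxide, the reducing agent]
8. Guide goes back to the west ledge alone.  [the west ledge: the acid flask, the ammonia bottle, the base flask, the catalyst vial, the chlorine cylinder | the east ledge: the oxidiser, the peroxide, the reducing agent]
9. Guide goes to the east ledge with the catalyst vial.  [the west ledge: the acid flask, the ammonia bottle, the base flask, the chlorine cylinder | the east ledge: the catalyst vial, the oxidiser, the peroxide, the reducing agent]
10. Guide goes back to the west ledge alone.  [the west ledge: the acid flask, the ammonia bottle, the base flask, the chlorine cylinder | the east ledge: the catalyst vial, the oxidiser, the peroxide, the reducing agent]
11. Guide goes to the east ledge with the base flask.  [the west ledge: the acid flask, the ammonia bottle, the chlorine cylinder | the east ledge: the base flask, the catalyst vial, the oxidiser, the peroxide, the reducing agent]
12. Guide goes back to the west ledge alone.  [the west ledge: the acid flask, the ammonia bottle, the chlorine cylinder | the east ledge: the base flask, the catalyst vial, the oxidiser, the peroxide, the reducing agent]
13. Guide goes to the east ledge with the acid flask.  [the west ledge: the ammonia bottle, the chlorine cylinder | the east ledge: the acid flask, the base flask, the catalyst vial, the oxidiser, the peroxide, the reducing agent]
14. Guide goes back to the west ledge alone.  [the west ledge: the ammonia bottle, the chlorine cylinder | the east ledge: the acid flask, the base flask, the catalyst vial, the oxidiser, the peroxide, the reducing agent]
15. Guide goes to the east ledge with the chlorine cylinder.  [the west ledge: the ammonia bottle | the east ledge: the acid flask, the base flask, the catalyst vial, the chlorine cylinder, the oxidiser, the peroxide, the reducing agent]
16. Guide goes back to the west ledge alone.  [the west ledge: the ammonia bottle | the east ledge: the acid flask, the base flask, the catalyst vial, the chlorine cylinder, the oxidiser, the peroxide, the reducing agent]
17. Guide goes to the east ledge with the ammonia bottle.  [the west ledge: — | the east ledge: the acid flask, the ammonia bottle, the base flask, the catalyst vial, the chlorine cylinder, the oxidiser, the peroxide, the reducing agent]

Yes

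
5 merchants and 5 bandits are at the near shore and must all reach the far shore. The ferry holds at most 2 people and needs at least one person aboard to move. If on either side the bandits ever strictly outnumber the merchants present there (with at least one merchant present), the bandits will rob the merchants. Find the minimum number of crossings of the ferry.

impossible

Following every safe sequence of crossings from the start, the most of the 10 that can be at the far shore as the ferry arrives there on crossings 1, 3, 5, 7 is 2, 3, 4, 5 respectively; the best ever achieved is 5 of 10.
From crossing 9 on, no configuration arises that was not already reachable earlier: only 13 distinct safe configurations (who is on which side, and where the ferry is) can ever be reached, none of them has everyone across, and every continuation just revisits them. They are: 0 merchants + 0 bandits across (ferry back at the start); 0 merchants + 1 bandit across (ferry there); 0 merchants + 1 bandit across (ferry back at the start); 0 merchants + 2 bandits across (ferry there); 0 merchants + 2 bandits across (ferry back at the start); 0 merchants + 3 bandits across (ferry there); 0 merchants + 3 bandits across (ferry back at the start); 0 merchants + 4 bandits across (ferry there); 0 merchants + 4 bandits across (ferry back at the start); 0 merchants + 5 bandits across (ferry there); 1 merchant + 1 bandit across (ferry there); 1 merchant + 1 bandit across (ferry back at the start); 2 merchants + 2 bandits across (ferry there). So no valid plan exists.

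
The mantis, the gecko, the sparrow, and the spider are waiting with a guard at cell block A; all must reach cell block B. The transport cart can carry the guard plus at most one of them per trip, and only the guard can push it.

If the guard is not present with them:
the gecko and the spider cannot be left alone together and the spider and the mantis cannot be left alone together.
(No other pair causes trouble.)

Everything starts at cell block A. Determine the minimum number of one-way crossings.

Counting alone: the guard can take at most 1 across per trip to cell block B, so moving all 4 needs at least 4 loaded trips out, with a return between consecutive ones — at least 7 crossings.
The safety rule pushes this higher. Following every safe sequence of crossings, the most of the 4 that can be at cell block B as the transport cart arrives there on crossing 7 is 3 — never all 4.
So no plan with fewer than 9 crossings exists, and this one achieves 9:
1. Guard goes to cell block B with the spider.  [cell block A: the gecko, the mantis, the sparrow | cell block B: the spider]
2. Guard goes back to cell block A alone.  [cell block A: the gecko, the mantis, the sparrow | cell block B: the spider]
3. Guard goes to cell block B with the mantis.  [cell block A: the gecko, the sparrow | cell block B: the mantis, the spider]
4. Guard goes back to cell block A with the spider.  [cell block A: the gecko, the sparrow, the spider | cell block B: the mantis]
5. Guard goes to cell block B with the gecko.  [cell block A: the sparrow, the spider | cell block B: the gecko, the mantis]
6. Guard goes back to cell block A alone.  [cell block A: the sparrow, the spider | cell block B: the gecko, the mantis]
7. Guard goes to cell block B with the sparrow.  [cell block A: the spider | cell block B: the gecko, the mantis, the sparrow]
8. Guard goes back to cell block A alone.  [cell block A: the spider | cell block B: the gecko, the mantis, the sparrow]
9. Guard goes to cell block B with the spider.  [cell block A: — | cell block B: the gecko, the mantis, the sparrow, the spider]

9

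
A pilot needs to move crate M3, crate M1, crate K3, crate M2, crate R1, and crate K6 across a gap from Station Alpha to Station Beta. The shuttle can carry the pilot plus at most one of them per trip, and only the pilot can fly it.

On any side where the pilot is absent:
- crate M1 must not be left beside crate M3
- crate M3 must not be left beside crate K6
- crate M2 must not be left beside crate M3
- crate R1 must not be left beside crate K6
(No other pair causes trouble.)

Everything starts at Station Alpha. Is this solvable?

Whatever the first load, the items left behind include a forbidden pair without the pilot. No opening move is safe, so no plan exists.

No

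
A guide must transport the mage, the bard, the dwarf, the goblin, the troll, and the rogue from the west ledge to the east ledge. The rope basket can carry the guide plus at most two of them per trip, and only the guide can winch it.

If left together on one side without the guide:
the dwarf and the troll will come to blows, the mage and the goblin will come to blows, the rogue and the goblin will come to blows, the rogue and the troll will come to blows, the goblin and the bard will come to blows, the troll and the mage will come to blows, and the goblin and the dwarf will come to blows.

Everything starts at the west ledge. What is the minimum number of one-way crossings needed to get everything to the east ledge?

7

Counting alone: the guide can take at most 2 across per trip to the east ledge, so moving all 6 needs at least 3 loaded trips out, with a return between consecutive ones — at least 5 crossings.
The safety rule pushes this higher. Following every safe sequence of crossings, the most of the 6 that can be at the east ledge as the rope basket arrives there on crossing 5 is 4 — never all 6.
So no plan with fewer than 7 crossings exists, and this one achieves 7:
1. Guide goes to the east ledge with the goblin and the troll.  [the west ledge: the bard, the dwarf, the mage, the rogue | the east ledge: the goblin, the troll]
2. Guide goes back to the west ledge alone.  [the west ledge: the bard, the dwarf, the mage, the rogue | the east ledge: the goblin, the troll]
3. Guide goes to the east ledge with the bard and the mage.  [the west ledge: the dwarf, the rogue | the east ledge: the bard, the goblin, the mage, the troll]
4. Guide goes back to the west ledge with the goblin and the troll.  [the west ledge: the dwarf, the goblin, the rogue, the troll | the east ledge: the bard, the mage]
5. Guide goes to the east ledge with the dwarf and the rogue.  [the west ledge: the goblin, the troll | the east ledge: the bard, the dwarf, the mage, the rogue]
6. Guide goes back to the west ledge alone.  [the west ledge: the goblin, the troll | the east ledge: the bard, the dwarf, the mage, the rogue]
7. Guide goes to the east ledge with the goblin and the troll.  [the west ledge: — | the east ledge: the bard, the dwarf, the goblin, the mage, the rogue, the troll]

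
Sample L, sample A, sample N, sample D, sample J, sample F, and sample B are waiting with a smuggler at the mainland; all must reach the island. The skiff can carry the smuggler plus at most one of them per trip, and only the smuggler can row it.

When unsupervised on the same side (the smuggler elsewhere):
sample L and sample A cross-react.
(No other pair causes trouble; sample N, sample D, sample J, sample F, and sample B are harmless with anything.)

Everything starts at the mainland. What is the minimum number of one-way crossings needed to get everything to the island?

Counting alone: the smuggler can take at most 1 across per trip to the island, so moving all 7 needs at least 7 loaded trips out, with a return between consecutive ones — at least 13 crossings.
The plan below uses exactly 13 crossings, so it is optimal:
1. Smuggler goes to the island with sample L.  [the mainland: sample A, sample B, sample D, sample F, sample J, sample N | the island: sample L]
2. Smuggler goes back to the mainland alone.  [the mainland: sample A, sample B, sample D, sample F, sample J, sample N | the island: sample L]
3. Smuggler goes to the island with sample N.  [the mainland: sample A, sample B, sample D, sample F, sample J | the island: sample L, sample N]
4. Smuggler goes back to the mainland alone.  [the mainland: sample A, sample B, sample D, sample F, sample J | the island: sample L, sample N]
5. Smuggler goes to the island with sample D.  [the mainland: sample A, sample B, sample F, sample J | the island: sample D, sample L, sample N]
6. Smuggler goes back to the mainland alone.  [the mainland: sample A, sample B, sample F, sample J | the island: sample D, sample L, sample N]
7. Smuggler goes to the island with sample J.  [the mainland: sample A, sample B, sample F | the island: sample D, sample J, sample L, sample N]
8. Smuggler goes back to the mainland alone.  [the mainland: sample A, sample B, sample F | the island: sample D, sample J, sample L, sample N]
9. Smuggler goes to the island with sample F.  [the mainland: sample A, sample B | the island: sample D, sample F, sample J, sample L, sample N]
10. Smuggler goes back to the mainland alone.  [the mainland: sample A, sample B | the island: sample D, sample F, sample J, sample L, sample N]
11. Smuggler goes to the island with sample B.  [the mainland: sample A | the island: sample B, sample D, sample F, sample J, sample L, sample N]
12. Smuggler goes back to the mainland alone.  [the mainland: sample A | the island: sample B, sample D, sample F, sample J, sample L, sample N]
13. Smuggler goes to the island with sample A.  [the mainland: — | the island: sample A, sample B, sample D, sample F, sample J, sample L, sample N]

13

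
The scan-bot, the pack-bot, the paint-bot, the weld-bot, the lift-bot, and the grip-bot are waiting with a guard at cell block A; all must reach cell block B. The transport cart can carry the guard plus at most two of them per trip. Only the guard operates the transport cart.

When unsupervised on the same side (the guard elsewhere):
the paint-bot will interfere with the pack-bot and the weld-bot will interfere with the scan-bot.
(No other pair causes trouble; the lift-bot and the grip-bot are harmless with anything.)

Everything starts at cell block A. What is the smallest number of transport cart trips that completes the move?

Counting alone: the guard can take at most 2 across per trip to cell block B, so moving all 6 needs at least 3 loaded trips out, with a return between consecutive ones — at least 5 crossings.
The plan below uses exactly 5 crossings, so it is optimal:
1. Guard goes to cell block B with the pack-bot and the scan-bot.
2. Guard goes back to cell block A alone.
3. Guard goes to cell block B with the grip-bot and the lift-bot.
4. Guard goes back to cell block A alone.
5. Guard goes to cell block B with the paint-bot and the weld-bot.

5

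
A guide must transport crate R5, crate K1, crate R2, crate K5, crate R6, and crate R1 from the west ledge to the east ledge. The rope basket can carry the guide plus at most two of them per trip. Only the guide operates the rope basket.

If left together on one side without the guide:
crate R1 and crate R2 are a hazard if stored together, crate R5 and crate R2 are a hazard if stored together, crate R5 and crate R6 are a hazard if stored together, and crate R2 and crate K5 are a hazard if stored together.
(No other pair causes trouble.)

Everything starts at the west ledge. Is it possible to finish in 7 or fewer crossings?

Yes — this plan uses 7 crossings (≤ 7):
1. Guide goes to the east ledge with crate R2 and crate R5.  [the west ledge: crate K1, crate K5, crate R1, crate R6 | the east ledge: crate R2, crate R5]
2. Guide goes back to the west ledge with crate R5.  [the west ledge: crate K1, crate K5, crate R1, crate R5, crate R6 | the east ledge: crate R2]
3. Guide goes to the east ledge with crate K1 and crate R5.  [the west ledge: crate K5, crate R1, crate R6 | the east ledge: crate K1, crate R2, crate R5]
4. Guide goes back to the west ledge with crate R2.  [the west ledge: crate K5, crate R1, crate R2, crate R6 | the east ledge: crate K1, crate R5]
5. Guide goes to the east ledge with crate K5 and crate R1.  [the west ledge: crate R2, crate R6 | the east ledge: crate K1, crate K5, crate R1, crate R5]
6. Guide goes back to the west ledge alone.  [the west ledge: crate R2, crate R6 | the east ledge: crate K1, crate K5, crate R1, crate R5]
7. Guide goes to the east ledge with crate R2 and crate R6.  [the west ledge: — | the east ledge: crate K1, crate K5, crate R1, crate R2, crate R5, crate R6]

Yes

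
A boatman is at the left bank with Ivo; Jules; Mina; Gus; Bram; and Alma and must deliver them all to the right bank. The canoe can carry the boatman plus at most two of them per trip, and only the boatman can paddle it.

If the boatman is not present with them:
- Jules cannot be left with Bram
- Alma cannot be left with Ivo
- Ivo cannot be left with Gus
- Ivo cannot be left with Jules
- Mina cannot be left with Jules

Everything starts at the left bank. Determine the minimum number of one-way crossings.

Counting alone: the boatman can take at most 2 across per trip to the right bank, so moving all 6 needs at least 3 loaded trips out, with a return between consecutive ones — at least 5 crossings.
The safety rule pushes this higher. Following every safe sequence of crossings, the most of the 6 that can be at the right bank as the canoe arrives there on crossing 5 is 5 — never all 6.
So no plan with fewer than 7 crossings exists, and this one achieves 7:
1. Boatman goes to the right bank with Ivo and Jules.  [the left bank: Alma, Bram, Gus, Mina | the right bank: Ivo, Jules]
2. Boatman goes back to the left bank with Ivo.  [the left bank: Alma, Bram, Gus, Ivo, Mina | the right bank: Jules]
3. Boatman goes to the right bank with Alma and Gus.  [the left bank: Bram, Ivo, Mina | the right bank: Alma, Gus, Jules]
4. Boatman goes back to the left bank alone.  [the left bank: Bram, Ivo, Mina | the right bank: Alma, Gus, Jules]
5. Boatman goes to the right bank with Bram and Mina.  [the left bank: Ivo | the right bank: Alma, Bram, Gus, Jules, Mina]
6. Boatman goes back to the left bank with Jules.  [the left bank: Ivo, Jules | the right bank: Alma, Bram, Gus, Mina]
7. Boatman goes to the right bank with Ivo and Jules.  [the left bank: — | the right bank: Alma, Bram, Gus, Ivo, Jules, Mina]

7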